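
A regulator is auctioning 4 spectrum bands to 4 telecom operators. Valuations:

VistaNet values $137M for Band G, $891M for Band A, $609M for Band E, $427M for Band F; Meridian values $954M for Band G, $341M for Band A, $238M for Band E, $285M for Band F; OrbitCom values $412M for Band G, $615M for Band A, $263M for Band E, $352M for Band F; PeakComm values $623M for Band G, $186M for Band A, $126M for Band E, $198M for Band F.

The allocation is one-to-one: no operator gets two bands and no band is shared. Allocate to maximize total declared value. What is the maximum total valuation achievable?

Maximum total: $2376M

This is the linear assignment problem.
Optimal: VistaNet→Band E ($609M), Meridian→Band G ($954M), OrbitCom→Band A ($615M), PeakComm→Band F ($198M) — total 609+954+615+198 = $2376M.
Next-best assignment: VistaNet→Band A, Meridian→Band G, OrbitCom→Band F, PeakComm→Band E = $2323M.
Checked against all permutations: $2376M is optimal.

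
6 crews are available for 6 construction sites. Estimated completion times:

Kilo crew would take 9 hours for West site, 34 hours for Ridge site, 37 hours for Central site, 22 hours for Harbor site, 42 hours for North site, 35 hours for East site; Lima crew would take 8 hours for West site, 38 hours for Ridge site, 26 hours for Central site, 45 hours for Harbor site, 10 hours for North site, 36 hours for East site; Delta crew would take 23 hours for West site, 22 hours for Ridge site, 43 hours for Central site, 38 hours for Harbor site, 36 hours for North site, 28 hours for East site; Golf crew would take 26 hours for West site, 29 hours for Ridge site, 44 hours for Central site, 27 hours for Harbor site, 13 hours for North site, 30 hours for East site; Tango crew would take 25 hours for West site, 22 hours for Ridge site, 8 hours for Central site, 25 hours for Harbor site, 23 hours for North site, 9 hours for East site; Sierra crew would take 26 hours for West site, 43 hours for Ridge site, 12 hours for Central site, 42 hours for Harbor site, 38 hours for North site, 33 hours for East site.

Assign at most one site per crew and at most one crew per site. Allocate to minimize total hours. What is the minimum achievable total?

Min total: 86 hours

Optimal: Kilo crew→Harbor site (22 hours), Lima crew→West site (8 hours), Delta crew→Ridge site (22 hours), Golf crew→North site (13 hours), Tango crew→East site (9 hours), Sierra crew→Central site (12 hours) — total 22+8+22+13+9+12 = 86 hours.
Min-entry greedy (repeatedly take the single cheapest remaining cell) gives 106 hours, worse by 20.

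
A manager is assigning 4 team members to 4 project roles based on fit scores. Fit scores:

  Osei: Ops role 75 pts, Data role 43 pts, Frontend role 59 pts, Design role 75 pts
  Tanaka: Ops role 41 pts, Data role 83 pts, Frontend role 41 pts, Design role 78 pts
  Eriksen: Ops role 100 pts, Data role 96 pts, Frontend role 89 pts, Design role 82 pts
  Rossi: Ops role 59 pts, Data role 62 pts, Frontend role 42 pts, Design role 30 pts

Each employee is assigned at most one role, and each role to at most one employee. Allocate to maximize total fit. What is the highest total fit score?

Optimal: Osei→Design role (75 pts), Tanaka→Data role (83 pts), Eriksen→Frontend role (89 pts), Rossi→Ops role (59 pts) — total 75+83+89+59 = 306 pts.
Max-entry greedy (repeatedly take the single best remaining cell) gives 300 pts, worse by 6.
Swapping Tanaka↔Rossi (Tanaka→Ops role 41 pts, Rossi→Data role 62 pts) loses 39.

Maximum total: 306 pts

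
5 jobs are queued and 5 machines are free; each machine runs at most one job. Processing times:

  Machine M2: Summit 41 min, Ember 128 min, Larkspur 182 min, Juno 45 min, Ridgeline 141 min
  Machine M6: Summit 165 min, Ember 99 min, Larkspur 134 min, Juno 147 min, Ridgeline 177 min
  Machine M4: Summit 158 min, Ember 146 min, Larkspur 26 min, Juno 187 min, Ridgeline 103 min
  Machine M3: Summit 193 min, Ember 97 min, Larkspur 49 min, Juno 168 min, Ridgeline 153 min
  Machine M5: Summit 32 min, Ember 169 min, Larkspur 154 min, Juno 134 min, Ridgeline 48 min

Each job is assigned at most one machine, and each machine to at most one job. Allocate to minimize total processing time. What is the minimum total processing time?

Minimum total: 328 min

Optimal: Summit→Machine M5 (32 min), Ember→Machine M6 (99 min), Larkspur→Machine M3 (49 min), Juno→Machine M2 (45 min), Ridgeline→Machine M4 (103 min) — total 32+99+49+45+103 = 328 min.
Column-greedy (each machine in turn goes to its cheapest remaining job) gives 453 min, worse by 125.
Next-best assignment: Summit→Machine M5, Ember→Machine M6, Larkspur→Machine M4, Juno→Machine M2, Ridgeline→Machine M3 = 355 min.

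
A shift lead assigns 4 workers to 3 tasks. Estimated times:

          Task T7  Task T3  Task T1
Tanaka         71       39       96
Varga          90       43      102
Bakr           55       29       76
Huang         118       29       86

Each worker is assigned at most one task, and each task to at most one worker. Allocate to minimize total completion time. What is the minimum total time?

Optimal: Tanaka→Task T7 (71 min), Huang→Task T3 (29 min), Bakr→Task T1 (76 min) — total 71+29+76 = 176 min.
Row-greedy (each worker in turn takes its cheapest remaining task) gives 205 min, worse by 29.

Minimum total: 176 min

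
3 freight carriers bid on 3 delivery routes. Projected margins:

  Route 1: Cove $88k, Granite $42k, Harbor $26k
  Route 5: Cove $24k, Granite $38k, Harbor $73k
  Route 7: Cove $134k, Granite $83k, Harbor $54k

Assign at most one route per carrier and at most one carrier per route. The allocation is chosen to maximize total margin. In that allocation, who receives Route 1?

This is the linear assignment problem.
Optimal: Cove→Route 7 ($134k), Granite→Route 1 ($42k), Harbor→Route 5 ($73k) — total 134+42+73 = $249k.
Column-greedy (each route in turn goes to its best remaining carrier) gives $244k, worse by 5.
Swapping Cove↔Granite (Cove→Route 1 $88k, Granite→Route 7 $83k) loses 5.
Checked against all permutations: $249k is optimal.
Granite's own top route is Route 7 ($83k), but forcing Granite→Route 7 and reassigning the rest optimally gives only $244k — worse by 5.

Granite receives Route 1.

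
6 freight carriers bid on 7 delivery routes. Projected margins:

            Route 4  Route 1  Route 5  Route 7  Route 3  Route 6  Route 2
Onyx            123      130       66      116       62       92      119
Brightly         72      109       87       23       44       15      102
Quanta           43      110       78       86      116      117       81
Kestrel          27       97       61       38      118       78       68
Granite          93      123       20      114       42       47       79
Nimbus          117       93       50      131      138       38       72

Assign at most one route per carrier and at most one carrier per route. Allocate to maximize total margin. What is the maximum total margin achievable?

Max total: $714k

This is the linear assignment problem.
Optimal: Onyx→Route 4 ($123k), Brightly→Route 2 ($102k), Quanta→Route 6 ($117k), Kestrel→Route 3 ($118k), Granite→Route 1 ($123k), Nimbus→Route 7 ($131k) — total 123+102+117+118+123+131 = $714k.
Max-entry greedy (repeatedly take the single best remaining cell) gives $662k, worse by 52.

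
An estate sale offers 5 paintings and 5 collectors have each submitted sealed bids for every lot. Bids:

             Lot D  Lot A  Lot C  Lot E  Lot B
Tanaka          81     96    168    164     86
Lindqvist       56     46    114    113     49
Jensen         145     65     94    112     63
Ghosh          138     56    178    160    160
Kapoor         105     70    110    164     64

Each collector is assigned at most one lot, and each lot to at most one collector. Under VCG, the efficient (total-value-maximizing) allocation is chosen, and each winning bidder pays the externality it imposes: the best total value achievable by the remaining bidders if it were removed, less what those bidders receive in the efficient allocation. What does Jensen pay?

Efficient allocation: Tanaka→Lot C ($168), Lindqvist→Lot A ($46), Jensen→Lot D ($145), Ghosh→Lot B ($160), Kapoor→Lot E ($164); total welfare W = $683.
Jensen receives Lot D at value $145, so the others get W − 145 = $538.
Without Jensen: best allocation of the remaining 4 bidders over all 5 lots is Tanaka→Lot C ($168), Lindqvist→Lot D ($56), Ghosh→Lot B ($160), Kapoor→Lot E ($164), total $548.
VCG payment = (others' best without Jensen) − (others' welfare with Jensen) = 548 − 538 = $10.

Jensen pays $10.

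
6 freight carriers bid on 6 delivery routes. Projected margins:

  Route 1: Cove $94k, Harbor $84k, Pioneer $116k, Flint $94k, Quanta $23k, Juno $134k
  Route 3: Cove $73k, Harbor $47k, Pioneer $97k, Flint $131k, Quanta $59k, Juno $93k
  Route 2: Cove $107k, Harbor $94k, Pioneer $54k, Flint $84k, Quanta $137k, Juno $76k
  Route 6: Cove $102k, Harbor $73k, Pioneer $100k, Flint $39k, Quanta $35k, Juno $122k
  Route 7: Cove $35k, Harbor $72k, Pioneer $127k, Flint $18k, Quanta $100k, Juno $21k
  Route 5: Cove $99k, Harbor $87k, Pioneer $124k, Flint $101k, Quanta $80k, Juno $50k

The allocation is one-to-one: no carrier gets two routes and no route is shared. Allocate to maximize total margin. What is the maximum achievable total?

Optimal: Cove→Route 6 ($102k), Harbor→Route 5 ($87k), Pioneer→Route 7 ($127k), Flint→Route 3 ($131k), Quanta→Route 2 ($137k), Juno→Route 1 ($134k) — total 102+87+127+131+137+134 = $718k.
Every other assignment is strictly worse.

Maximum total: $718k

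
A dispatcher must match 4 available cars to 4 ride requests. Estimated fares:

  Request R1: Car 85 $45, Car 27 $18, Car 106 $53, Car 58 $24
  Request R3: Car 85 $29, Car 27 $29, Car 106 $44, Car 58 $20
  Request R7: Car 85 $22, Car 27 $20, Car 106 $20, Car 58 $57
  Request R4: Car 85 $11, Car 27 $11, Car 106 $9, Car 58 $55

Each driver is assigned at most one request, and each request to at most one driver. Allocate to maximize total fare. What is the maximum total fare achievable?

Optimal: Car 85→Request R1 ($45), Car 27→Request R7 ($20), Car 106→Request R3 ($44), Car 58→Request R4 ($55) — total 45+20+44+55 = $164.
Max-entry greedy (repeatedly take the single best remaining cell) gives $150, worse by 14.
Swapping Car 27↔Car 85 (Car 27→Request R1 $18, Car 85→Request R7 $22) loses 25.

Maximum total: $164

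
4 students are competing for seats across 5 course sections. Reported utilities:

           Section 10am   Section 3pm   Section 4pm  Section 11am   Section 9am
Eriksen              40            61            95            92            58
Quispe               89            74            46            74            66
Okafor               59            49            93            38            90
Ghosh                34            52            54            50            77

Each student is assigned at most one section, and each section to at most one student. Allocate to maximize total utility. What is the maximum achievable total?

Optimal: Eriksen→Section 11am (92 points), Quispe→Section 10am (89 points), Okafor→Section 4pm (93 points), Ghosh→Section 9am (77 points) — total 92+89+93+77 = 351 points.

Max total: 351 points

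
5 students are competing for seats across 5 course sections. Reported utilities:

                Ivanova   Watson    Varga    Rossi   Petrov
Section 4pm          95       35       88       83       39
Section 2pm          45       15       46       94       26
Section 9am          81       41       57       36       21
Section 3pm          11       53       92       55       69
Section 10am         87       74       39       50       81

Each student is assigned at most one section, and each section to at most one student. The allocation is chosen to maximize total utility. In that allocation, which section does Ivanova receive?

Ivanova receives Section 9am.

Optimal: Ivanova→Section 9am (81 points), Watson→Section 10am (74 points), Varga→Section 4pm (88 points), Rossi→Section 2pm (94 points), Petrov→Section 3pm (69 points) — total 81+74+88+94+69 = 406 points.
Row-greedy (each student in turn takes its best remaining section) gives 376 points, worse by 30.
No other one-to-one assignment exceeds 406 points.
Ivanova's own top section is Section 4pm (95 points), but forcing Ivanova→Section 4pm and reassigning the rest optimally gives only 403 points — worse by 3.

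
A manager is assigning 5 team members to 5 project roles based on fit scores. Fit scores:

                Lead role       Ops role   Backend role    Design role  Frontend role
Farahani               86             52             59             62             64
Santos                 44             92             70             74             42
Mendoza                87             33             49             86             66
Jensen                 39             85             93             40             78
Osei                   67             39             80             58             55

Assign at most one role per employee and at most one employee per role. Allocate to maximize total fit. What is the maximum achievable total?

Maximum total: 422 pts

This is a one-to-one assignment (maximum-weight bipartite matching).
Optimal: Farahani→Lead role (86 pts), Santos→Ops role (92 pts), Mendoza→Design role (86 pts), Jensen→Frontend role (78 pts), Osei→Backend role (80 pts) — total 86+92+86+78+80 = 422 pts.
Row-greedy (each employee in turn takes its best remaining role) gives 412 pts, worse by 10.
Checked against all permutations: 422 pts is optimal.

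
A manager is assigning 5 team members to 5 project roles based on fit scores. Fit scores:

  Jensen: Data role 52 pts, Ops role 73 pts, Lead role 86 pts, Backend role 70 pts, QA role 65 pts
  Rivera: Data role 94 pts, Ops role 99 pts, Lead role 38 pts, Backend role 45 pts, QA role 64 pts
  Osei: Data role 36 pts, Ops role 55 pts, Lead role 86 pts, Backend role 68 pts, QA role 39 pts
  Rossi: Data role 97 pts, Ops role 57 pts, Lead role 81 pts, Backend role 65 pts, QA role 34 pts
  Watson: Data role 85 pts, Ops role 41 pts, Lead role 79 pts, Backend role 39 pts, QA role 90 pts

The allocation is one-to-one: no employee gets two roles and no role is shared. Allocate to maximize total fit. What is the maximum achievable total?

Maximum total: 442 pts

Optimal: Jensen→Backend role (70 pts), Rivera→Ops role (99 pts), Osei→Lead role (86 pts), Rossi→Data role (97 pts), Watson→QA role (90 pts) — total 70+99+86+97+90 = 442 pts.
Max-entry greedy (repeatedly take the single best remaining cell) gives 440 pts, worse by 2.
Next-best assignment: Jensen→Lead role, Rivera→Ops role, Osei→Backend role, Rossi→Data role, Watson→QA role = 440 pts.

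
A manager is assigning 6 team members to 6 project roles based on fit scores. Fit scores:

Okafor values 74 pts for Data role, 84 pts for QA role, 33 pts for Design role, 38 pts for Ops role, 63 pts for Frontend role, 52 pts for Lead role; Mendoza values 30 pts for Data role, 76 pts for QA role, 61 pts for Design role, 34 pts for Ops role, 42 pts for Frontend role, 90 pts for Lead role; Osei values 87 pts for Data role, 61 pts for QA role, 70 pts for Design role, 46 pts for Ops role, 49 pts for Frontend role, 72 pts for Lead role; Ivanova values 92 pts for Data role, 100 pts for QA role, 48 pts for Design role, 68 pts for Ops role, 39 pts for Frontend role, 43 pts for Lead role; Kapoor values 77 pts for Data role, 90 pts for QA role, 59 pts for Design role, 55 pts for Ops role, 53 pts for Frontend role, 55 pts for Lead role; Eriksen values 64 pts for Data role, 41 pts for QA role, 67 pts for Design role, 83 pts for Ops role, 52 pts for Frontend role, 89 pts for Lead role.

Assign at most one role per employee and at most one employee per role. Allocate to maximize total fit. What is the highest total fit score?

Maximum total: 488 pts

Optimal: Okafor→Frontend role (63 pts), Mendoza→Lead role (90 pts), Osei→Design role (70 pts), Ivanova→Data role (92 pts), Kapoor→QA role (90 pts), Eriksen→Ops role (83 pts) — total 63+90+70+92+90+83 = 488 pts.
Next-best assignment: Okafor→Frontend role, Mendoza→Lead role, Osei→Design role, Ivanova→QA role, Kapoor→Data role, Eriksen→Ops role = 483 pts.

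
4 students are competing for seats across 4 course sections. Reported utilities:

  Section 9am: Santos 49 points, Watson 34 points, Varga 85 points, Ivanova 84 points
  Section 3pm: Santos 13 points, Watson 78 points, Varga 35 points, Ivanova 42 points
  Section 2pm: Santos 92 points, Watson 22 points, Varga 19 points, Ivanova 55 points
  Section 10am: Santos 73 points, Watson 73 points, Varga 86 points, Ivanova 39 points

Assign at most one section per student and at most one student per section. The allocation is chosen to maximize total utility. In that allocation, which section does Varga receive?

Varga receives Section 10am.

This is a one-to-one assignment (maximum-weight bipartite matching).
Optimal: Santos→Section 2pm (92 points), Watson→Section 3pm (78 points), Varga→Section 10am (86 points), Ivanova→Section 9am (84 points) — total 92+78+86+84 = 340 points.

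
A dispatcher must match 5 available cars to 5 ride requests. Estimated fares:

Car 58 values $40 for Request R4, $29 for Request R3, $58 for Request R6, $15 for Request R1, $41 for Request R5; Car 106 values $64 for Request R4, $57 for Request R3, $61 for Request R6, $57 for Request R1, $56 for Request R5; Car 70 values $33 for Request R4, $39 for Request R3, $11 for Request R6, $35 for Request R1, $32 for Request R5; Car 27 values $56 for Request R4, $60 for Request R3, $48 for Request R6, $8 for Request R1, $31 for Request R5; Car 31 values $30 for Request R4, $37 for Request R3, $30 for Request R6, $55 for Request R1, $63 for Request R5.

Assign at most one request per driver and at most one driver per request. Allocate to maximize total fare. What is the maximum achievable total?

Max total: $280

Treat this as an assignment problem: match each driver to one request.
Optimal: Car 58→Request R6 ($58), Car 106→Request R4 ($64), Car 70→Request R1 ($35), Car 27→Request R3 ($60), Car 31→Request R5 ($63) — total 58+64+35+60+63 = $280.
Next-best assignment: Car 58→Request R6, Car 106→Request R1, Car 70→Request R3, Car 27→Request R4, Car 31→Request R5 = $273.
Every other assignment is strictly worse.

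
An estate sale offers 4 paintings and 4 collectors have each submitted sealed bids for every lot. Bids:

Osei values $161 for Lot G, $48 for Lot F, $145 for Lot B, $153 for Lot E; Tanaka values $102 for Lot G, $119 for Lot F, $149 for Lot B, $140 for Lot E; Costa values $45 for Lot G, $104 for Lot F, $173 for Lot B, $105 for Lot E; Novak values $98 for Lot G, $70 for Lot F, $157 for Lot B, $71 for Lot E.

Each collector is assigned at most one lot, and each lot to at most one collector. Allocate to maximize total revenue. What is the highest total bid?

Max total: $562

Optimal: Osei→Lot G ($161), Tanaka→Lot E ($140), Costa→Lot F ($104), Novak→Lot B ($157) — total 161+140+104+157 = $562.
Row-greedy (each collector in turn takes its best remaining lot) gives $485, worse by 77.
Swapping Novak↔Osei (Novak→Lot G $98, Osei→Lot B $145) loses 75.
No other one-to-one assignment exceeds $562.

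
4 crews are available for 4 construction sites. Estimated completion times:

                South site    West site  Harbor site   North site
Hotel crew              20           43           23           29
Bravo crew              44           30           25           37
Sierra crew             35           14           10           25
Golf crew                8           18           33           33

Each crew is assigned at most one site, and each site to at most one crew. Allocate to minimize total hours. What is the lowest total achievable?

Optimal: Hotel crew→North site (29 hours), Bravo crew→Harbor site (25 hours), Sierra crew→West site (14 hours), Golf crew→South site (8 hours) — total 29+25+14+8 = 76 hours.
Column-greedy (each site in turn goes to its cheapest remaining crew) gives 82 hours, worse by 6.

Min total: 76 hours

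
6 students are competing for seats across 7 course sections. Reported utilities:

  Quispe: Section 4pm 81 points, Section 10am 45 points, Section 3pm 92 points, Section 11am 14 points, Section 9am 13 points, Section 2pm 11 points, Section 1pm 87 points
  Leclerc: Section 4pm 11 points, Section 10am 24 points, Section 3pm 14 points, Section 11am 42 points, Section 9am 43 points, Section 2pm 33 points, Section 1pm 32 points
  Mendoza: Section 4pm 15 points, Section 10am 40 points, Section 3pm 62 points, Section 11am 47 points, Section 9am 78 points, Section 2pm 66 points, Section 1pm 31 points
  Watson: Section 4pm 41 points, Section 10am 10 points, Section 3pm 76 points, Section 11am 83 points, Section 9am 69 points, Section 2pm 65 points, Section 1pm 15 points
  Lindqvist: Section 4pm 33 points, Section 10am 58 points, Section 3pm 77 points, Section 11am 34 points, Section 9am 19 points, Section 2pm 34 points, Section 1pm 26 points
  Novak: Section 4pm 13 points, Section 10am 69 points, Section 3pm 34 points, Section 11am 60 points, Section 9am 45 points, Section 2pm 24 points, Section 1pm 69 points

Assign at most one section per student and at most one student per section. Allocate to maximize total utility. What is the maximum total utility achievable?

Maximum total: 427 points

Optimal: Quispe→Section 1pm (87 points), Leclerc→Section 2pm (33 points), Mendoza→Section 9am (78 points), Watson→Section 11am (83 points), Lindqvist→Section 3pm (77 points), Novak→Section 10am (69 points) — total 87+33+78+83+77+69 = 427 points.
Max-entry greedy (repeatedly take the single best remaining cell) gives 388 points, worse by 39.
Next-best assignment: Quispe→Section 1pm, Leclerc→Section 9am, Mendoza→Section 2pm, Watson→Section 11am, Lindqvist→Section 3pm, Novak→Section 10am = 425 points.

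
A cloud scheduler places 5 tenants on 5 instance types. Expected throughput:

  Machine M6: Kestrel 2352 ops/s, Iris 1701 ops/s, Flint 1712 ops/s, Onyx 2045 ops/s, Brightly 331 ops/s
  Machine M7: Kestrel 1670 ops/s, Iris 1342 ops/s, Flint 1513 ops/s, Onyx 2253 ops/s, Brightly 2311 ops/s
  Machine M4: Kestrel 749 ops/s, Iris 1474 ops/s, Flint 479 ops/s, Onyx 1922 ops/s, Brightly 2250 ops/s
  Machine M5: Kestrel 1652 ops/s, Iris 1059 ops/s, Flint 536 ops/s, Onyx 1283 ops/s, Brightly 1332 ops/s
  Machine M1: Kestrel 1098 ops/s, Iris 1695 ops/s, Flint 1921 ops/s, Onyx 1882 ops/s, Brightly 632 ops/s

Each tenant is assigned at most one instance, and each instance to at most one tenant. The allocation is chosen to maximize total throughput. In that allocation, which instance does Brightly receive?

Brightly receives Machine M4.

This is the linear assignment problem.
Optimal: Kestrel→Machine M6 (2352 ops/s), Iris→Machine M5 (1059 ops/s), Flint→Machine M1 (1921 ops/s), Onyx→Machine M7 (2253 ops/s), Brightly→Machine M4 (2250 ops/s) — total 2352+1059+1921+2253+2250 = 9835 ops/s.
Column-greedy (each instance in turn goes to its best remaining tenant) gives 9565 ops/s, worse by 270.
Swapping Flint↔Brightly (Flint→Machine M4 479 ops/s, Brightly→Machine M1 632 ops/s) loses 3060.
Every other assignment is strictly worse.
Brightly's own top instance is Machine M7 (2311 ops/s), but forcing Brightly→Machine M7 and reassigning the rest optimally gives only 9565 ops/s — worse by 270.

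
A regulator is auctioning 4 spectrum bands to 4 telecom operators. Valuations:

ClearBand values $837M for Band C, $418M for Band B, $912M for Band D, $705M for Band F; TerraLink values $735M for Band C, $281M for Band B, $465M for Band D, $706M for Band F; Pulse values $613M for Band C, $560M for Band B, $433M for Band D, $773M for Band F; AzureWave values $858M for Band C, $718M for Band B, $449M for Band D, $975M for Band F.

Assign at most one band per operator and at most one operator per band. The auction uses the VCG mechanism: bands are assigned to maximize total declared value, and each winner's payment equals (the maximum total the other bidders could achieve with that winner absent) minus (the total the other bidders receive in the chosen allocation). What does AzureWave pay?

AzureWave pays $213M.

Efficient allocation: ClearBand→Band D ($912M), TerraLink→Band C ($735M), Pulse→Band B ($560M), AzureWave→Band F ($975M); total welfare W = $3182M.
AzureWave receives Band F at value $975M, so the others get W − 975 = $2207M.
Without AzureWave: best allocation of the remaining 3 bidders over all 4 bands is ClearBand→Band D ($912M), TerraLink→Band C ($735M), Pulse→Band F ($773M), total $2420M.
VCG payment = (others' best without AzureWave) − (others' welfare with AzureWave) = 2420 − 2207 = $213M.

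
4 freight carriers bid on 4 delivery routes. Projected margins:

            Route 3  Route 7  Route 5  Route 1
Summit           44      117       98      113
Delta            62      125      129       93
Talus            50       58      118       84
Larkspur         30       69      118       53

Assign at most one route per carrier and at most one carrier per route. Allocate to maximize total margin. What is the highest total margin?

Max total: $406k

Treat this as an assignment problem: match each carrier to one route.
Optimal: Summit→Route 1 ($113k), Delta→Route 7 ($125k), Talus→Route 3 ($50k), Larkspur→Route 5 ($118k) — total 113+125+50+118 = $406k.
Max-entry greedy (repeatedly take the single best remaining cell) gives $360k, worse by 46.
Next-best assignment: Summit→Route 1, Delta→Route 7, Talus→Route 5, Larkspur→Route 3 = $386k.
Swapping Summit↔Delta (Summit→Route 7 $117k, Delta→Route 1 $93k) loses 28.
Checked against all permutations: $406k is optimal.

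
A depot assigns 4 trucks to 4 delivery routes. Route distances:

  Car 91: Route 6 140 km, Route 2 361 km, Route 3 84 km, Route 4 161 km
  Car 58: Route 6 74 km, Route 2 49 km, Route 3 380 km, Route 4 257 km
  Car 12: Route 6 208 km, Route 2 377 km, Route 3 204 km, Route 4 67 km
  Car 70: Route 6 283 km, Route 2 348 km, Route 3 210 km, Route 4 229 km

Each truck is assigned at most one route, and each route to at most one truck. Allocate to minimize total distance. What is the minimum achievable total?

Minimum total: 466 km

Optimal: Car 91→Route 6 (140 km), Car 58→Route 2 (49 km), Car 12→Route 4 (67 km), Car 70→Route 3 (210 km) — total 140+49+67+210 = 466 km.
Row-greedy (each truck in turn takes its cheapest remaining route) gives 483 km, worse by 17.
Next-best assignment: Car 91→Route 3, Car 58→Route 2, Car 12→Route 4, Car 70→Route 6 = 483 km.
Swapping Car 91↔Car 70 (Car 91→Route 3 84 km, Car 70→Route 6 283 km) adds 17.
No other one-to-one assignment undercuts 466 km.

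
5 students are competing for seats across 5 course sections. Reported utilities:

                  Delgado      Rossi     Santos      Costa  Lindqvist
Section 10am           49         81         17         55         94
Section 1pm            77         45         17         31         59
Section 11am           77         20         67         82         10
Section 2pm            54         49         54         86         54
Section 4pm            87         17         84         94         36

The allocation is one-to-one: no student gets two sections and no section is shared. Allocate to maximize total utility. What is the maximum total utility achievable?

Optimal: Delgado→Section 11am (77 points), Rossi→Section 10am (81 points), Santos→Section 4pm (84 points), Costa→Section 2pm (86 points), Lindqvist→Section 1pm (59 points) — total 77+81+84+86+59 = 387 points.
Next-best assignment: Delgado→Section 1pm, Rossi→Section 2pm, Santos→Section 4pm, Costa→Section 11am, Lindqvist→Section 10am = 386 points.
No other one-to-one assignment exceeds 387 points.

Maximum total: 387 points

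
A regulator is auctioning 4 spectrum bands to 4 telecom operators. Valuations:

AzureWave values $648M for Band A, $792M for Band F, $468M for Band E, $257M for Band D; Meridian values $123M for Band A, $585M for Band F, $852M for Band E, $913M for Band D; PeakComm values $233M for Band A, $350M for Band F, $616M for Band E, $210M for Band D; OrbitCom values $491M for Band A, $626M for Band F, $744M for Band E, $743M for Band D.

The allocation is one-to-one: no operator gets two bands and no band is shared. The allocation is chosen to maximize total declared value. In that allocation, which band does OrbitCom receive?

OrbitCom receives Band A.

Optimal: AzureWave→Band F ($792M), Meridian→Band D ($913M), PeakComm→Band E ($616M), OrbitCom→Band A ($491M) — total 792+913+616+491 = $2812M.
Column-greedy (each band in turn goes to its best remaining operator) gives $2336M, worse by 476.
Next-best assignment: AzureWave→Band A, Meridian→Band D, PeakComm→Band E, OrbitCom→Band F = $2803M.
Swapping AzureWave↔PeakComm (AzureWave→Band E $468M, PeakComm→Band F $350M) loses 590.
OrbitCom's own top band is Band E ($744M), but forcing OrbitCom→Band E and reassigning the rest optimally gives only $2682M — worse by 130.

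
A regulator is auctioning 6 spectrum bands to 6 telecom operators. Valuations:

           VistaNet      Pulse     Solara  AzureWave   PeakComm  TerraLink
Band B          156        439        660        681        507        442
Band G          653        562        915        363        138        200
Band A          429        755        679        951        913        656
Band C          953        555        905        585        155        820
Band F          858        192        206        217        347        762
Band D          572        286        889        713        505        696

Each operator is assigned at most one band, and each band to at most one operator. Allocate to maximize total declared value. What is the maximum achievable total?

Treat this as an assignment problem: match each operator to one band.
Optimal: VistaNet→Band C ($953M), Pulse→Band G ($562M), Solara→Band D ($889M), AzureWave→Band B ($681M), PeakComm→Band A ($913M), TerraLink→Band F ($762M) — total 953+562+889+681+913+762 = $4760M.
Max-entry greedy (repeatedly take the single best remaining cell) gives $4374M, worse by 386.
Swapping PeakComm↔TerraLink (PeakComm→Band F $347M, TerraLink→Band A $656M) loses 672.
No other one-to-one assignment exceeds $4760M.

Max total: $4760M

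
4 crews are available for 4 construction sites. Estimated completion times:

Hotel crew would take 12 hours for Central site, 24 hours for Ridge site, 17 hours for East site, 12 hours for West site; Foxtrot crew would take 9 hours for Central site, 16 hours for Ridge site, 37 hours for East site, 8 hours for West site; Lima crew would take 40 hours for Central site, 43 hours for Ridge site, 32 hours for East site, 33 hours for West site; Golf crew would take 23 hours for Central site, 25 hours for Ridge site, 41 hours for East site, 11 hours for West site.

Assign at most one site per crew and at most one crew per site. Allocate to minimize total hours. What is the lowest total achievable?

Minimum total: 71 hours

Optimal: Hotel crew→Central site (12 hours), Foxtrot crew→Ridge site (16 hours), Lima crew→East site (32 hours), Golf crew→West site (11 hours) — total 12+16+32+11 = 71 hours.
Column-greedy (each site in turn goes to its cheapest remaining crew) gives 76 hours, worse by 5.
Swapping Lima crew↔Foxtrot crew (Lima crew→Ridge site 43 hours, Foxtrot crew→East site 37 hours) adds 32.
Checked against all permutations: 71 hours is optimal.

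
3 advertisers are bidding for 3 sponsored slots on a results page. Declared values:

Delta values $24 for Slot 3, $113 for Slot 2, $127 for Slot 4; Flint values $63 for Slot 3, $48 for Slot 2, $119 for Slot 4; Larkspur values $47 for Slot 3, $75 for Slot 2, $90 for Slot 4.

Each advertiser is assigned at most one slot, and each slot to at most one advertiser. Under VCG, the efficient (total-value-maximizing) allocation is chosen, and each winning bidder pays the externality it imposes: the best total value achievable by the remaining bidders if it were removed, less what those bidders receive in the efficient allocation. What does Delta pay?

Delta pays $28.

Efficient allocation: Delta→Slot 2 ($113), Flint→Slot 4 ($119), Larkspur→Slot 3 ($47); total welfare W = $279.
Delta receives Slot 2 at value $113, so the others get W − 113 = $166.
Without Delta: best allocation of the remaining 2 bidders over all 3 slots is Flint→Slot 4 ($119), Larkspur→Slot 2 ($75), total $194.
VCG payment = (others' best without Delta) − (others' welfare with Delta) = 194 − 166 = $28.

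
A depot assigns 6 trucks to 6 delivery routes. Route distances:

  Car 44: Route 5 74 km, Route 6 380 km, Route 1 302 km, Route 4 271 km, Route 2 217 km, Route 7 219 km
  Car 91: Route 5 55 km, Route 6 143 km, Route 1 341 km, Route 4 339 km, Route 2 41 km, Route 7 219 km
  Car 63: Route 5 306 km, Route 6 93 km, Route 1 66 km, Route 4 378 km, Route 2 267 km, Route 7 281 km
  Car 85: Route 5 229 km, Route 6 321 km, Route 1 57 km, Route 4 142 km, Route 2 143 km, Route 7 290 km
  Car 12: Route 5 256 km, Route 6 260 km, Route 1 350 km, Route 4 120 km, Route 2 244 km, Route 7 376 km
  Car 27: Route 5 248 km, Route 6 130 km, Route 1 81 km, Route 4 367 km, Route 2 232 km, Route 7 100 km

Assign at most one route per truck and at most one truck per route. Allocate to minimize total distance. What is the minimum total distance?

This is a one-to-one assignment (minimum-cost bipartite matching).
Optimal: Car 44→Route 5 (74 km), Car 91→Route 2 (41 km), Car 63→Route 6 (93 km), Car 85→Route 1 (57 km), Car 12→Route 4 (120 km), Car 27→Route 7 (100 km) — total 74+41+93+57+120+100 = 485 km.
Row-greedy (each truck in turn takes its cheapest remaining route) gives 683 km, worse by 198.
Checked against all permutations: 485 km is optimal.

Min total: 485 km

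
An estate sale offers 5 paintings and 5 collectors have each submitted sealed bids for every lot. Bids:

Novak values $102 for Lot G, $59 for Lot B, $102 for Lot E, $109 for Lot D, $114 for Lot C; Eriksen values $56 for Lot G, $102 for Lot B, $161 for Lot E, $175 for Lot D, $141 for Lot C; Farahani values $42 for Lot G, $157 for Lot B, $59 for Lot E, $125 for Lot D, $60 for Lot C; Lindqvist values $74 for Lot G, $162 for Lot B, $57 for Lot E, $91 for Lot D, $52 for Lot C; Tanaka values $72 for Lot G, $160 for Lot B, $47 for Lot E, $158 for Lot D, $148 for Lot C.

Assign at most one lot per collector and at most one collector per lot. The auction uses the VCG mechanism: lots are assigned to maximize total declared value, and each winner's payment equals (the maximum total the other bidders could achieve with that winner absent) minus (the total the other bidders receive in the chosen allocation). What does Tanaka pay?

Efficient allocation: Novak→Lot G ($102), Eriksen→Lot E ($161), Farahani→Lot D ($125), Lindqvist→Lot B ($162), Tanaka→Lot C ($148); total welfare W = $698.
Tanaka receives Lot C at value $148, so the others get W − 148 = $550.
Without Tanaka: best allocation of the remaining 4 bidders over all 5 lots is Novak→Lot C ($114), Eriksen→Lot E ($161), Farahani→Lot D ($125), Lindqvist→Lot B ($162), total $562.
VCG payment = (others' best without Tanaka) − (others' welfare with Tanaka) = 562 − 550 = $12.

Tanaka pays $12.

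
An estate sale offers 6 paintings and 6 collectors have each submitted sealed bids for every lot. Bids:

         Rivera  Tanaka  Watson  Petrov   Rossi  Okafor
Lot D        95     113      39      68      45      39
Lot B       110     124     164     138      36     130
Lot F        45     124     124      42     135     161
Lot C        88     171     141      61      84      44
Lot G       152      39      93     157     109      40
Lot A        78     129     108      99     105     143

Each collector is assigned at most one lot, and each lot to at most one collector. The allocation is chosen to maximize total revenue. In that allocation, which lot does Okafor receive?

Optimal: Rivera→Lot D ($95), Tanaka→Lot C ($171), Watson→Lot B ($164), Petrov→Lot G ($157), Rossi→Lot F ($135), Okafor→Lot A ($143) — total 95+171+164+157+135+143 = $865.
Row-greedy (each collector in turn takes its best remaining lot) gives $760, worse by 105.
Next-best assignment: Rivera→Lot D, Tanaka→Lot C, Watson→Lot B, Petrov→Lot G, Rossi→Lot A, Okafor→Lot F = $853.
No other one-to-one assignment exceeds $865.
Okafor's own top lot is Lot F ($161), but forcing Okafor→Lot F and reassigning the rest optimally gives only $853 — worse by 12.

Okafor receives Lot A.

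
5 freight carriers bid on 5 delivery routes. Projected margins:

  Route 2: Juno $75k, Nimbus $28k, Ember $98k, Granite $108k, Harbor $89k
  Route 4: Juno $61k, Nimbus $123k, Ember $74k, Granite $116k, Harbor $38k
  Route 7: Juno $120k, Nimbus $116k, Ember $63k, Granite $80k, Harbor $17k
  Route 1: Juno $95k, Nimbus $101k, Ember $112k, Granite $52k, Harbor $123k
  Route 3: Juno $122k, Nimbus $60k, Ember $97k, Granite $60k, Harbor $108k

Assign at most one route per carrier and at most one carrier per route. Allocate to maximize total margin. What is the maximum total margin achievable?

Optimal: Juno→Route 3 ($122k), Nimbus→Route 7 ($116k), Ember→Route 2 ($98k), Granite→Route 4 ($116k), Harbor→Route 1 ($123k) — total 122+116+98+116+123 = $575k.
Row-greedy (each carrier in turn takes its best remaining route) gives $482k, worse by 93.
Next-best assignment: Juno→Route 7, Nimbus→Route 4, Ember→Route 1, Granite→Route 2, Harbor→Route 3 = $571k.
Swapping Juno↔Nimbus (Juno→Route 7 $120k, Nimbus→Route 3 $60k) loses 58.
Checked against all permutations: $575k is optimal.

Max total: $575k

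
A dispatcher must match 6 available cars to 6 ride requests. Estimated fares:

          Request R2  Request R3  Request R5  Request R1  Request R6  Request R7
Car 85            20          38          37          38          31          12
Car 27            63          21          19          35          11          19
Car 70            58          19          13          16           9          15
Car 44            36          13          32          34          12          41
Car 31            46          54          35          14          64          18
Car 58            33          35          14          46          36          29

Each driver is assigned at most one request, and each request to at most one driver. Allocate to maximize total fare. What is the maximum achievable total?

This is a one-to-one assignment (maximum-weight bipartite matching).
Optimal: Car 85→Request R5 ($37), Car 27→Request R2 ($63), Car 70→Request R3 ($19), Car 44→Request R7 ($41), Car 31→Request R6 ($64), Car 58→Request R1 ($46) — total 37+63+19+41+64+46 = $270.
Swapping Car 44↔Car 85 (Car 44→Request R5 $32, Car 85→Request R7 $12) loses 34.

Maximum total: $270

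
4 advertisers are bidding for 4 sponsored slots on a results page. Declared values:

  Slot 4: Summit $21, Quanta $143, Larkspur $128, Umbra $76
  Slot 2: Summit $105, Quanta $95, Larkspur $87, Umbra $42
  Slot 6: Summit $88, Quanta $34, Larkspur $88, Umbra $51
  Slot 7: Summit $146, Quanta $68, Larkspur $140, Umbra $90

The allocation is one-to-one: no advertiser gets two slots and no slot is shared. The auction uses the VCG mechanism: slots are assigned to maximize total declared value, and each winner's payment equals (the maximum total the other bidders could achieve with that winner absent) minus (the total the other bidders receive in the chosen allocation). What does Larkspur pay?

Efficient allocation: Summit→Slot 2 ($105), Quanta→Slot 4 ($143), Larkspur→Slot 7 ($140), Umbra→Slot 6 ($51); total welfare W = $439.
Larkspur receives Slot 7 at value $140, so the others get W − 140 = $299.
Without Larkspur: best allocation of the remaining 3 bidders over all 4 slots is Summit→Slot 7 ($146), Quanta→Slot 4 ($143), Umbra→Slot 6 ($51), total $340.
VCG payment = (others' best without Larkspur) − (others' welfare with Larkspur) = 340 − 299 = $41.

Larkspur pays $41.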